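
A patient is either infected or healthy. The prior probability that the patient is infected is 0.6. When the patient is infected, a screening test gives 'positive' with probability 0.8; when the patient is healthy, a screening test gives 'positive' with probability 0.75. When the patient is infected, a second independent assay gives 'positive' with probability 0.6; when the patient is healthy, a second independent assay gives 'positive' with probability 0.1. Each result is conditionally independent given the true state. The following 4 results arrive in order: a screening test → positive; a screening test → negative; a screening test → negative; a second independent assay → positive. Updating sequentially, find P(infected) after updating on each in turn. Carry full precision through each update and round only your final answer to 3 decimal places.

0.860

After a screening test='positive': P(infected) = 0.8·0.6000 / (0.8·0.6000 + 0.75·0.4000) ≈ 0.6154
After a screening test='negative': P(infected) = 0.2·0.6154 / (0.2·0.6154 + 0.25·0.3846) ≈ 0.5614
After a screening test='negative': P(infected) = 0.2·0.5614 / (0.2·0.5614 + 0.25·0.4386) ≈ 0.5059
After a second independent assay='positive': P(infected) = 0.6·0.5059 / (0.6·0.5059 + 0.1·0.4941) ≈ 0.8600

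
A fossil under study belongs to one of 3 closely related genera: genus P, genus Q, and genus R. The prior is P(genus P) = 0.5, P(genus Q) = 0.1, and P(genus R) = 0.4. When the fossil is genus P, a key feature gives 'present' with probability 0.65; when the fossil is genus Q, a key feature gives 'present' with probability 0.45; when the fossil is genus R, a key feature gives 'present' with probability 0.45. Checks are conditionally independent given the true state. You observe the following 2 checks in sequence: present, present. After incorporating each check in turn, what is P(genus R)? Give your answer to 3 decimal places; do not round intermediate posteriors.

0.259

After 'present': normaliser = 0.65·0.5000 + 0.45·0.1000 + 0.45·0.4000; P(genus P) ≈ 0.5909, P(genus Q) ≈ 0.0818, P(genus R) ≈ 0.3273
After 'present': normaliser = 0.65·0.5909 + 0.45·0.0818 + 0.45·0.3273; P(genus P) ≈ 0.6760, P(genus Q) ≈ 0.0648, P(genus R) ≈ 0.2592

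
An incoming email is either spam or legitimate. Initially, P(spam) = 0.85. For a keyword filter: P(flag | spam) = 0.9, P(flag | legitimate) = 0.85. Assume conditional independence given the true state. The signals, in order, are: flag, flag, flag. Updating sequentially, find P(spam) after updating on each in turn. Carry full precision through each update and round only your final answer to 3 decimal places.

0.871

After 'flag': P(spam) = 0.9·0.8500 / (0.9·0.8500 + 0.85·0.1500) ≈ 0.8571
After 'flag': P(spam) = 0.9·0.8571 / (0.9·0.8571 + 0.85·0.1429) ≈ 0.8640
After 'flag': P(spam) = 0.9·0.8640 / (0.9·0.8640 + 0.85·0.1360) ≈ 0.8706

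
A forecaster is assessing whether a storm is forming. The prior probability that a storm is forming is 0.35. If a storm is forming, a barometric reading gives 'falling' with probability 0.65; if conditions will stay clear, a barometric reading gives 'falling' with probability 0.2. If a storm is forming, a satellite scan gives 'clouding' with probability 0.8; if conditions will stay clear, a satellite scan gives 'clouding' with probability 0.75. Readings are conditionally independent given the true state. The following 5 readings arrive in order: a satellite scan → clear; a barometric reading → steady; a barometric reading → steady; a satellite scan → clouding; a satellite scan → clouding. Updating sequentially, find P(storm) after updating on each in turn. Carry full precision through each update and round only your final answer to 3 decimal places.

After a satellite scan='clear': P(storm) = 0.2·0.3500 / (0.2·0.3500 + 0.25·0.6500) ≈ 0.3011
After a barometric reading='steady': P(storm) = 0.35·0.3011 / (0.35·0.3011 + 0.8·0.6989) ≈ 0.1586
After a barometric reading='steady': P(storm) = 0.35·0.1586 / (0.35·0.1586 + 0.8·0.8414) ≈ 0.0762
After a satellite scan='clouding': P(storm) = 0.8·0.0762 / (0.8·0.0762 + 0.75·0.9238) ≈ 0.0808
After a satellite scan='clouding': P(storm) = 0.8·0.0808 / (0.8·0.0808 + 0.75·0.9192) ≈ 0.0858

0.086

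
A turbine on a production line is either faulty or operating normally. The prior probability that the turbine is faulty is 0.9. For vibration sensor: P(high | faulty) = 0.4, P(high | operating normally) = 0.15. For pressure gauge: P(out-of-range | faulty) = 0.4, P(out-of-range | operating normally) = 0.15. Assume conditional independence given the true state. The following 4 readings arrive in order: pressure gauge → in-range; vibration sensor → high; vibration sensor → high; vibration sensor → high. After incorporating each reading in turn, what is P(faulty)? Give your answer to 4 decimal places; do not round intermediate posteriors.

0.9918

After pressure gauge='in-range': P(faulty) = 0.6·0.9000 / (0.6·0.9000 + 0.85·0.1000) ≈ 0.8640
After vibration sensor='high': P(faulty) = 0.4·0.8640 / (0.4·0.8640 + 0.15·0.1360) ≈ 0.9443
After vibration sensor='high': P(faulty) = 0.4·0.9443 / (0.4·0.9443 + 0.15·0.0557) ≈ 0.9783
After vibration sensor='high': P(faulty) = 0.4·0.9783 / (0.4·0.9783 + 0.15·0.0217) ≈ 0.9918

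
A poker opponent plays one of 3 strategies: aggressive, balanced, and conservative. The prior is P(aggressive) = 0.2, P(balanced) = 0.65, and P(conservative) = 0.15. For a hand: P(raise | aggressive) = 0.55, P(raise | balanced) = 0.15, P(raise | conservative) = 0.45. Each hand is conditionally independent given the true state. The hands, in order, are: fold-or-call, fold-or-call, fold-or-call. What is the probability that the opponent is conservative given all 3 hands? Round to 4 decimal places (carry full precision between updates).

After 'fold-or-call': normaliser = 0.45·0.2000 + 0.85·0.6500 + 0.55·0.1500; P(aggressive) ≈ 0.1241, P(balanced) ≈ 0.7621, P(conservative) ≈ 0.1138
After 'fold-or-call': normaliser = 0.45·0.1241 + 0.85·0.7621 + 0.55·0.1138; P(aggressive) ≈ 0.0729, P(balanced) ≈ 0.8454, P(conservative) ≈ 0.0817
After 'fold-or-call': normaliser = 0.45·0.0729 + 0.85·0.8454 + 0.55·0.0817; P(aggressive) ≈ 0.0412, P(balanced) ≈ 0.9024, P(conservative) ≈ 0.0564

0.0564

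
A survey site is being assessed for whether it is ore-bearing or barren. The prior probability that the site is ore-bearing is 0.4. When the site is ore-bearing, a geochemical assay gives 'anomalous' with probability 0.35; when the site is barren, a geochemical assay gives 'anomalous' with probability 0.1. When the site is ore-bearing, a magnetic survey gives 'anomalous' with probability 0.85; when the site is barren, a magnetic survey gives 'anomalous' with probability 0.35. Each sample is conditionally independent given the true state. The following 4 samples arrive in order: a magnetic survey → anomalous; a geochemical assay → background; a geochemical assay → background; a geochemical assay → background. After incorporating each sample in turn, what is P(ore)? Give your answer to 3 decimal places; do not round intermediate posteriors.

0.379

After a magnetic survey='anomalous': P(ore) = 0.85·0.4000 / (0.85·0.4000 + 0.35·0.6000) ≈ 0.6182
After a geochemical assay='background': P(ore) = 0.65·0.6182 / (0.65·0.6182 + 0.9·0.3818) ≈ 0.5390
After a geochemical assay='background': P(ore) = 0.65·0.5390 / (0.65·0.5390 + 0.9·0.4610) ≈ 0.4578
After a geochemical assay='background': P(ore) = 0.65·0.4578 / (0.65·0.4578 + 0.9·0.5422) ≈ 0.3789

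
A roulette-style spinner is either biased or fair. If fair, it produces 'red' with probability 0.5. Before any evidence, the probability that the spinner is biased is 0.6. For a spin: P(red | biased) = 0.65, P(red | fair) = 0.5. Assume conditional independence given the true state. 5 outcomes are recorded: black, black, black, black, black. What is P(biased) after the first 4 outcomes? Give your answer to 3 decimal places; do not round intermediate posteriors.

0.265

After 'black': P(biased) = 0.35·0.6000 / (0.35·0.6000 + 0.5·0.4000) ≈ 0.5122
After 'black': P(biased) = 0.35·0.5122 / (0.35·0.5122 + 0.5·0.4878) ≈ 0.4236
After 'black': P(biased) = 0.35·0.4236 / (0.35·0.4236 + 0.5·0.5764) ≈ 0.3397
After 'black': P(biased) = 0.35·0.3397 / (0.35·0.3397 + 0.5·0.6603) ≈ 0.2648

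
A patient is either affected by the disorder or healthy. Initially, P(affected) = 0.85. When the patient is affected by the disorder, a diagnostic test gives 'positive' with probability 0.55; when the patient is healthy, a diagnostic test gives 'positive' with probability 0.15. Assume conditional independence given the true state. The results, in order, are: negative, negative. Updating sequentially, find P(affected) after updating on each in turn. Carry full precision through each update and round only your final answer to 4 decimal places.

0.6136

Apply Bayes' rule sequentially, carrying P(affected) forward.
After 'negative': P(affected) = 0.45·0.8500 / (0.45·0.8500 + 0.85·0.1500) ≈ 0.7500
After 'negative': P(affected) = 0.45·0.7500 / (0.45·0.7500 + 0.85·0.2500) ≈ 0.6136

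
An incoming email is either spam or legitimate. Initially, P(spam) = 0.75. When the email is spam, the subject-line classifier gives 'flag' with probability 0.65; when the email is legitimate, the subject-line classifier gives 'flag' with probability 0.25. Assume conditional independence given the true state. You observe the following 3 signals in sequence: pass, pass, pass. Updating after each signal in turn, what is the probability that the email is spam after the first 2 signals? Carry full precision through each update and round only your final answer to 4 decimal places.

After 'pass': P(spam) = 0.35·0.7500 / (0.35·0.7500 + 0.75·0.2500) ≈ 0.5833
After 'pass': P(spam) = 0.35·0.5833 / (0.35·0.5833 + 0.75·0.4167) ≈ 0.3952

0.3952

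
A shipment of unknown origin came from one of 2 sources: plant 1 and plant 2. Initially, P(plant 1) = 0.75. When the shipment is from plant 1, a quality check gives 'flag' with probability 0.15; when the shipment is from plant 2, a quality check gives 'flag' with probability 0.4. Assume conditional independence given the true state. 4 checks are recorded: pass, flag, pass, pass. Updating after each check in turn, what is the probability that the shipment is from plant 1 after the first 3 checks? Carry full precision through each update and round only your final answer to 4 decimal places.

After 'pass': P(plant 1) = 0.85·0.7500 / (0.85·0.7500 + 0.6·0.2500) ≈ 0.8095
After 'flag': P(plant 1) = 0.15·0.8095 / (0.15·0.8095 + 0.4·0.1905) ≈ 0.6145
After 'pass': P(plant 1) = 0.85·0.6145 / (0.85·0.6145 + 0.6·0.3855) ≈ 0.6930

0.6930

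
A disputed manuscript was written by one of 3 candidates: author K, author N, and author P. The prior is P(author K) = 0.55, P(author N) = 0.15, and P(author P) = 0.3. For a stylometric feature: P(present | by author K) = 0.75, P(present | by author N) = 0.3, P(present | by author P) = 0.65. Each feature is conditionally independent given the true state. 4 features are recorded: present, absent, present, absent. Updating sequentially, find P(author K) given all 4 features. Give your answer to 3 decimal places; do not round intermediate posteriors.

After 'present': normaliser = 0.75·0.5500 + 0.3·0.1500 + 0.65·0.3000; P(author K) ≈ 0.6322, P(author N) ≈ 0.0690, P(author P) ≈ 0.2989
After 'absent': normaliser = 0.25·0.6322 + 0.7·0.0690 + 0.35·0.2989; P(author K) ≈ 0.5083, P(author N) ≈ 0.1553, P(author P) ≈ 0.3364
After 'present': normaliser = 0.75·0.5083 + 0.3·0.1553 + 0.65·0.3364; P(author K) ≈ 0.5897, P(author N) ≈ 0.0721, P(author P) ≈ 0.3382
After 'absent': normaliser = 0.25·0.5897 + 0.7·0.0721 + 0.35·0.3382; P(author K) ≈ 0.4662, P(author N) ≈ 0.1595, P(author P) ≈ 0.3743

0.466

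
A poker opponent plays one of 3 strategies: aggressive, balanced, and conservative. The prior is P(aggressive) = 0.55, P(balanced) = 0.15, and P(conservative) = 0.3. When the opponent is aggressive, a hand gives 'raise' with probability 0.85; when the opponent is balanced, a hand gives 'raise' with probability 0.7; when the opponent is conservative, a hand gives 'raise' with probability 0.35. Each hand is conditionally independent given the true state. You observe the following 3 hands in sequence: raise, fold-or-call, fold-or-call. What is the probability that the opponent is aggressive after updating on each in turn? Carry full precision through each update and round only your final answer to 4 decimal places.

After 'raise': normaliser = 0.85·0.5500 + 0.7·0.1500 + 0.35·0.3000; P(aggressive) ≈ 0.6900, P(balanced) ≈ 0.1550, P(conservative) ≈ 0.1550
After 'fold-or-call': normaliser = 0.15·0.6900 + 0.3·0.1550 + 0.65·0.1550; P(aggressive) ≈ 0.4128, P(balanced) ≈ 0.1854, P(conservative) ≈ 0.4018
After 'fold-or-call': normaliser = 0.15·0.4128 + 0.3·0.1854 + 0.65·0.4018; P(aggressive) ≈ 0.1635, P(balanced) ≈ 0.1469, P(conservative) ≈ 0.6896

0.1635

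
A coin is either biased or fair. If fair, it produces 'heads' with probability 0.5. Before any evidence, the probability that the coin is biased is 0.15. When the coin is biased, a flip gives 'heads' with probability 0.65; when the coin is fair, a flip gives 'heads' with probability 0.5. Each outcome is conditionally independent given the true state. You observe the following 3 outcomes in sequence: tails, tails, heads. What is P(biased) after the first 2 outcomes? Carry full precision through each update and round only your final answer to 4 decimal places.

Apply Bayes' rule sequentially, carrying P(biased) forward.
After 'tails': P(biased) = 0.35·0.1500 / (0.35·0.1500 + 0.5·0.8500) ≈ 0.1099
After 'tails': P(biased) = 0.35·0.1099 / (0.35·0.1099 + 0.5·0.8901) ≈ 0.0796

0.0796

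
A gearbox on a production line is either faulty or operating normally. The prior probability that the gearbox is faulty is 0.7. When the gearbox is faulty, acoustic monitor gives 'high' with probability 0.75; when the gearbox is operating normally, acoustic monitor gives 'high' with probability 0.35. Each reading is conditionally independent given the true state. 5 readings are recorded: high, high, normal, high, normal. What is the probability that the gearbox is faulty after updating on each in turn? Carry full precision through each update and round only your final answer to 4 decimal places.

0.7725

After 'high': P(faulty) = 0.75·0.7000 / (0.75·0.7000 + 0.35·0.3000) ≈ 0.8333
After 'high': P(faulty) = 0.75·0.8333 / (0.75·0.8333 + 0.35·0.1667) ≈ 0.9146
After 'normal': P(faulty) = 0.25·0.9146 / (0.25·0.9146 + 0.65·0.0854) ≈ 0.8047
After 'high': P(faulty) = 0.75·0.8047 / (0.75·0.8047 + 0.35·0.1953) ≈ 0.8983
After 'normal': P(faulty) = 0.25·0.8983 / (0.25·0.8983 + 0.65·0.1017) ≈ 0.7725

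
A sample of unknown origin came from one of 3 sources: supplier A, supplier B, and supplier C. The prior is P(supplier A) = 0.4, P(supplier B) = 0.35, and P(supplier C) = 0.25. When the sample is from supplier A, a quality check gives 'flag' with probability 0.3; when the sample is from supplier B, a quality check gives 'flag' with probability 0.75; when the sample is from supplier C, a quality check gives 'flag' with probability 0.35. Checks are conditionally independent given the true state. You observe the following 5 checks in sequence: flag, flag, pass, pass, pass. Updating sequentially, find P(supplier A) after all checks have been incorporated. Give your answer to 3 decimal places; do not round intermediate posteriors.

0.518

After 'flag': normaliser = 0.3·0.4000 + 0.75·0.3500 + 0.35·0.2500; P(supplier A) ≈ 0.2553, P(supplier B) ≈ 0.5585, P(supplier C) ≈ 0.1862
After 'flag': normaliser = 0.3·0.2553 + 0.75·0.5585 + 0.35·0.1862; P(supplier A) ≈ 0.1366, P(supplier B) ≈ 0.7472, P(supplier C) ≈ 0.1162
After 'pass': normaliser = 0.7·0.1366 + 0.25·0.7472 + 0.65·0.1162; P(supplier A) ≈ 0.2672, P(supplier B) ≈ 0.5218, P(supplier C) ≈ 0.2110
After 'pass': normaliser = 0.7·0.2672 + 0.25·0.5218 + 0.65·0.2110; P(supplier A) ≈ 0.4113, P(supplier B) ≈ 0.2869, P(supplier C) ≈ 0.3017
After 'pass': normaliser = 0.7·0.4113 + 0.25·0.2869 + 0.65·0.3017; P(supplier A) ≈ 0.5181, P(supplier B) ≈ 0.1291, P(supplier C) ≈ 0.3529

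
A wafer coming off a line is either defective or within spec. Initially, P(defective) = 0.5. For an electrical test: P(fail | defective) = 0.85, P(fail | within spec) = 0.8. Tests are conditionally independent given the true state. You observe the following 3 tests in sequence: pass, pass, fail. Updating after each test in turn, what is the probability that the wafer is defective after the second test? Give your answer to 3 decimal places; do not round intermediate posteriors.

After 'pass': P(defective) = 0.15·0.5000 / (0.15·0.5000 + 0.2·0.5000) ≈ 0.4286
After 'pass': P(defective) = 0.15·0.4286 / (0.15·0.4286 + 0.2·0.5714) ≈ 0.3600

0.360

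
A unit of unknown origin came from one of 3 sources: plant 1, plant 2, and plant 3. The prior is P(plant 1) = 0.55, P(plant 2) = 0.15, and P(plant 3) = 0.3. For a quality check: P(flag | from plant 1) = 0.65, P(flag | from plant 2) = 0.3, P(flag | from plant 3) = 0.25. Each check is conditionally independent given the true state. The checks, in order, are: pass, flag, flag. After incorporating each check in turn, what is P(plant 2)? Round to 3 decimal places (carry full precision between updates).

0.090

Each posterior becomes the prior for the next update.
After 'pass': normaliser = 0.35·0.5500 + 0.7·0.1500 + 0.75·0.3000; P(plant 1) ≈ 0.3684, P(plant 2) ≈ 0.2010, P(plant 3) ≈ 0.4306
After 'flag': normaliser = 0.65·0.3684 + 0.3·0.2010 + 0.25·0.4306; P(plant 1) ≈ 0.5878, P(plant 2) ≈ 0.1480, P(plant 3) ≈ 0.2642
After 'flag': normaliser = 0.65·0.5878 + 0.3·0.1480 + 0.25·0.2642; P(plant 1) ≈ 0.7757, P(plant 2) ≈ 0.0901, P(plant 3) ≈ 0.1341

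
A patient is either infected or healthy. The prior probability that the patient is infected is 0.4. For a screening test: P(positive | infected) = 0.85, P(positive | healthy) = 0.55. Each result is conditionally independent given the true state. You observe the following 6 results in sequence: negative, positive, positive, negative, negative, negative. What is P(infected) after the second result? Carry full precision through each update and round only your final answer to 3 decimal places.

After 'negative': P(infected) = 0.15·0.4000 / (0.15·0.4000 + 0.45·0.6000) ≈ 0.1818
After 'positive': P(infected) = 0.85·0.1818 / (0.85·0.1818 + 0.55·0.8182) ≈ 0.2556

0.256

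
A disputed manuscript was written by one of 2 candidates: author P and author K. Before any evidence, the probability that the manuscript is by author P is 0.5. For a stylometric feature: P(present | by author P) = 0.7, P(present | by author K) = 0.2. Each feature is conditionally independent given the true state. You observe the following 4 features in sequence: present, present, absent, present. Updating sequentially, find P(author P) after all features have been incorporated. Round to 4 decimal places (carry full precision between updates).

0.9414

After 'present': P(author P) = 0.7·0.5000 / (0.7·0.5000 + 0.2·0.5000) ≈ 0.7778
After 'present': P(author P) = 0.7·0.7778 / (0.7·0.7778 + 0.2·0.2222) ≈ 0.9245
After 'absent': P(author P) = 0.3·0.9245 / (0.3·0.9245 + 0.8·0.0755) ≈ 0.8212
After 'present': P(author P) = 0.7·0.8212 / (0.7·0.8212 + 0.2·0.1788) ≈ 0.9414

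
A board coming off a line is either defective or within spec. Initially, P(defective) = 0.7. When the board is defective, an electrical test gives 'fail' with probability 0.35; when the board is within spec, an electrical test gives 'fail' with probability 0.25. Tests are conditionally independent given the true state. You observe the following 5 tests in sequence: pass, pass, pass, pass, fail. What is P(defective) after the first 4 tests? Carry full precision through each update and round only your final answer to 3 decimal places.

0.568

After 'pass': P(defective) = 0.65·0.7000 / (0.65·0.7000 + 0.75·0.3000) ≈ 0.6691
After 'pass': P(defective) = 0.65·0.6691 / (0.65·0.6691 + 0.75·0.3309) ≈ 0.6367
After 'pass': P(defective) = 0.65·0.6367 / (0.65·0.6367 + 0.75·0.3633) ≈ 0.6030
After 'pass': P(defective) = 0.65·0.6030 / (0.65·0.6030 + 0.75·0.3970) ≈ 0.5683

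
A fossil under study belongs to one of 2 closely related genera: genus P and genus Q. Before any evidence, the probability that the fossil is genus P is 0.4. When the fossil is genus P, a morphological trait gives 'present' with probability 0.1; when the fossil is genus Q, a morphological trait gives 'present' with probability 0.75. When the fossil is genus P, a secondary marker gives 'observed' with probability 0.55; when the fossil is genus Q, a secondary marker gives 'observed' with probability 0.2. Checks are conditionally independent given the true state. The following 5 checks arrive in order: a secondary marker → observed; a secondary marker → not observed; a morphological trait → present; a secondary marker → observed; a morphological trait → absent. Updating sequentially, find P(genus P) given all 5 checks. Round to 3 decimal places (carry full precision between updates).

After a secondary marker='observed': P(genus P) = 0.55·0.4000 / (0.55·0.4000 + 0.2·0.6000) ≈ 0.6471
After a secondary marker='not observed': P(genus P) = 0.45·0.6471 / (0.45·0.6471 + 0.8·0.3529) ≈ 0.5077
After a morphological trait='present': P(genus P) = 0.1·0.5077 / (0.1·0.5077 + 0.75·0.4923) ≈ 0.1209
After a secondary marker='observed': P(genus P) = 0.55·0.1209 / (0.55·0.1209 + 0.2·0.8791) ≈ 0.2744
After a morphological trait='absent': P(genus P) = 0.9·0.2744 / (0.9·0.2744 + 0.25·0.7256) ≈ 0.5765

0.576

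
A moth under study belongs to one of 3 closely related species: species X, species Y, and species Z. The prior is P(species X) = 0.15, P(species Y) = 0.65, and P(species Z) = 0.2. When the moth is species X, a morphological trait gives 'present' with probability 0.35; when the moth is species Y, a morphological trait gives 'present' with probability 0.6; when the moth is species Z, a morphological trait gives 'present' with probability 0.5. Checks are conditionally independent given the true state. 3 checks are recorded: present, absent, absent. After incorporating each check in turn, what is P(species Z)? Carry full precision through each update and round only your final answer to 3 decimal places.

Apply Bayes' rule sequentially, carrying P(species Z) forward.
After 'present': normaliser = 0.35·0.1500 + 0.6·0.6500 + 0.5·0.2000; P(species X) ≈ 0.0968, P(species Y) ≈ 0.7189, P(species Z) ≈ 0.1843
After 'absent': normaliser = 0.65·0.0968 + 0.4·0.7189 + 0.5·0.1843; P(species X) ≈ 0.1421, P(species Y) ≈ 0.6497, P(species Z) ≈ 0.2082
After 'absent': normaliser = 0.65·0.1421 + 0.4·0.6497 + 0.5·0.2082; P(species X) ≈ 0.2024, P(species Y) ≈ 0.5694, P(species Z) ≈ 0.2281

0.228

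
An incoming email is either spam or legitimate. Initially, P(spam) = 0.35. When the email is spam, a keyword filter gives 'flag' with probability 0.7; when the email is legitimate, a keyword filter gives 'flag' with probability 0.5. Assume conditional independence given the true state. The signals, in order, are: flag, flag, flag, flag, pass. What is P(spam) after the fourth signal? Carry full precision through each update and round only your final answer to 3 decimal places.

After 'flag': P(spam) = 0.7·0.3500 / (0.7·0.3500 + 0.5·0.6500) ≈ 0.4298
After 'flag': P(spam) = 0.7·0.4298 / (0.7·0.4298 + 0.5·0.5702) ≈ 0.5135
After 'flag': P(spam) = 0.7·0.5135 / (0.7·0.5135 + 0.5·0.4865) ≈ 0.5964
After 'flag': P(spam) = 0.7·0.5964 / (0.7·0.5964 + 0.5·0.4036) ≈ 0.6741

0.674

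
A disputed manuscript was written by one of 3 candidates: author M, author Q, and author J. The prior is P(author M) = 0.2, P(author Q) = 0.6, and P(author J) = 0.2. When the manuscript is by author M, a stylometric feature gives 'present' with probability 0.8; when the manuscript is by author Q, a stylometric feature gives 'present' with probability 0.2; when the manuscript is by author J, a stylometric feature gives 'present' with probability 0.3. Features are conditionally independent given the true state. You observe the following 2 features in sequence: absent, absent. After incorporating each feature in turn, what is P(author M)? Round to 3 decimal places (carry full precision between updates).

After 'absent': normaliser = 0.2·0.2000 + 0.8·0.6000 + 0.7·0.2000; P(author M) ≈ 0.0606, P(author Q) ≈ 0.7273, P(author J) ≈ 0.2121
After 'absent': normaliser = 0.2·0.0606 + 0.8·0.7273 + 0.7·0.2121; P(author M) ≈ 0.0163, P(author Q) ≈ 0.7837, P(author J) ≈ 0.2000

0.016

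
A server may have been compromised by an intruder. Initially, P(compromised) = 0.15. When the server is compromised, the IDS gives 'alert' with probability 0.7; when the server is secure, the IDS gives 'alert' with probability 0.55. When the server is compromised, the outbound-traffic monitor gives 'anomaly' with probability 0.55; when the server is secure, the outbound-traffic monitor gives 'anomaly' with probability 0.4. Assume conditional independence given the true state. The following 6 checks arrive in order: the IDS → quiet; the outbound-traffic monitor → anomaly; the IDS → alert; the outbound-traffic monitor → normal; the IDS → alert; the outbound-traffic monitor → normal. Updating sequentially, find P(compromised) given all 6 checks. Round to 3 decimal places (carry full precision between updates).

After the IDS='quiet': P(compromised) = 0.3·0.1500 / (0.3·0.1500 + 0.45·0.8500) ≈ 0.1053
After the outbound-traffic monitor='anomaly': P(compromised) = 0.55·0.1053 / (0.55·0.1053 + 0.4·0.8947) ≈ 0.1392
After the IDS='alert': P(compromised) = 0.7·0.1392 / (0.7·0.1392 + 0.55·0.8608) ≈ 0.1707
After the outbound-traffic monitor='normal': P(compromised) = 0.45·0.1707 / (0.45·0.1707 + 0.6·0.8293) ≈ 0.1338
After the IDS='alert': P(compromised) = 0.7·0.1338 / (0.7·0.1338 + 0.55·0.8662) ≈ 0.1642
After the outbound-traffic monitor='normal': P(compromised) = 0.45·0.1642 / (0.45·0.1642 + 0.6·0.8358) ≈ 0.1285

0.128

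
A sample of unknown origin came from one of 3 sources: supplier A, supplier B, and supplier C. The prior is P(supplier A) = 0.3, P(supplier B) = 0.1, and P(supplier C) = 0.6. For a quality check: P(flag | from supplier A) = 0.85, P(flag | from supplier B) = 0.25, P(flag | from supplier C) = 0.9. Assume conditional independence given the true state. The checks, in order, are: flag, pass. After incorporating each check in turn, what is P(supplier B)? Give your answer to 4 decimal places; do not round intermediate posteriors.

After 'flag': normaliser = 0.85·0.3000 + 0.25·0.1000 + 0.9·0.6000; P(supplier A) ≈ 0.3110, P(supplier B) ≈ 0.0305, P(supplier C) ≈ 0.6585
After 'pass': normaliser = 0.15·0.3110 + 0.75·0.0305 + 0.1·0.6585; P(supplier A) ≈ 0.3446, P(supplier B) ≈ 0.1689, P(supplier C) ≈ 0.4865

0.1689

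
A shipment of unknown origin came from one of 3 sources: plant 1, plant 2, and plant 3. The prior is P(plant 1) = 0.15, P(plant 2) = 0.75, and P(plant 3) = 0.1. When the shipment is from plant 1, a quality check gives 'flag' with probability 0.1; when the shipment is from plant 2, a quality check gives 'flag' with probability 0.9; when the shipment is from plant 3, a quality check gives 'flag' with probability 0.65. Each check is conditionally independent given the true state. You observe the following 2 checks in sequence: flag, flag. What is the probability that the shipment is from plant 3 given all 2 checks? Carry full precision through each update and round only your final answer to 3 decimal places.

0.065

After 'flag': normaliser = 0.1·0.1500 + 0.9·0.7500 + 0.65·0.1000; P(plant 1) ≈ 0.0199, P(plant 2) ≈ 0.8940, P(plant 3) ≈ 0.0861
After 'flag': normaliser = 0.1·0.0199 + 0.9·0.8940 + 0.65·0.0861; P(plant 1) ≈ 0.0023, P(plant 2) ≈ 0.9328, P(plant 3) ≈ 0.0649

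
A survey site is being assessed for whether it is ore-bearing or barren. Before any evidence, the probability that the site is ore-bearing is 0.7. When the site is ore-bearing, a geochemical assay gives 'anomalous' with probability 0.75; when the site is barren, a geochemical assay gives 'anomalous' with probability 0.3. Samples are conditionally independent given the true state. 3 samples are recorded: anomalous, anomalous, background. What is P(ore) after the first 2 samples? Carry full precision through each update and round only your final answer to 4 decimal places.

0.9358

After 'anomalous': P(ore) = 0.75·0.7000 / (0.75·0.7000 + 0.3·0.3000) ≈ 0.8537
After 'anomalous': P(ore) = 0.75·0.8537 / (0.75·0.8537 + 0.3·0.1463) ≈ 0.9358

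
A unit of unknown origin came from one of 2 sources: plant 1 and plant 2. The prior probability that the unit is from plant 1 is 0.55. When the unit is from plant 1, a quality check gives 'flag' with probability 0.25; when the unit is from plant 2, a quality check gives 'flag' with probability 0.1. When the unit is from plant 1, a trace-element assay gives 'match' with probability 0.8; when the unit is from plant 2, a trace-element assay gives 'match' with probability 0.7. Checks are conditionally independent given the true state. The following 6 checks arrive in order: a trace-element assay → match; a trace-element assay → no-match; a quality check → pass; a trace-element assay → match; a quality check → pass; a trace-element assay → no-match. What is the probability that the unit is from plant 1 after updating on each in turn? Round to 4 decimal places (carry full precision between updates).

0.3301

After a trace-element assay='match': P(plant 1) = 0.8·0.5500 / (0.8·0.5500 + 0.7·0.4500) ≈ 0.5828
After a trace-element assay='no-match': P(plant 1) = 0.2·0.5828 / (0.2·0.5828 + 0.3·0.4172) ≈ 0.4822
After a quality check='pass': P(plant 1) = 0.75·0.4822 / (0.75·0.4822 + 0.9·0.5178) ≈ 0.4369
After a trace-element assay='match': P(plant 1) = 0.8·0.4369 / (0.8·0.4369 + 0.7·0.5631) ≈ 0.4700
After a quality check='pass': P(plant 1) = 0.75·0.4700 / (0.75·0.4700 + 0.9·0.5300) ≈ 0.4250
After a trace-element assay='no-match': P(plant 1) = 0.2·0.4250 / (0.2·0.4250 + 0.3·0.5750) ≈ 0.3301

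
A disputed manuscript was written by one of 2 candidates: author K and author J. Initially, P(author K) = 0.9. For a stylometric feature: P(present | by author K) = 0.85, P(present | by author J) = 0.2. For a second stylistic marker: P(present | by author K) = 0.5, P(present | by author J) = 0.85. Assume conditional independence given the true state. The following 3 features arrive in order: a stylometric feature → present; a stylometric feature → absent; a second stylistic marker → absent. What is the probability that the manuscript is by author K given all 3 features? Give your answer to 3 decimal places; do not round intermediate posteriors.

After a stylometric feature='present': P(author K) = 0.85·0.9000 / (0.85·0.9000 + 0.2·0.1000) ≈ 0.9745
After a stylometric feature='absent': P(author K) = 0.15·0.9745 / (0.15·0.9745 + 0.8·0.0255) ≈ 0.8776
After a second stylistic marker='absent': P(author K) = 0.5·0.8776 / (0.5·0.8776 + 0.15·0.1224) ≈ 0.9598

0.960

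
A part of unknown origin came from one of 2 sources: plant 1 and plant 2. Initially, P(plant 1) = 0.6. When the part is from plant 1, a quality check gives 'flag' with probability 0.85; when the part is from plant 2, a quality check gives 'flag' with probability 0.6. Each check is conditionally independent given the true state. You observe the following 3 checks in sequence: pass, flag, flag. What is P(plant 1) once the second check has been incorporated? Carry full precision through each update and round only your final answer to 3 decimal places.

After 'pass': P(plant 1) = 0.15·0.6000 / (0.15·0.6000 + 0.4·0.4000) ≈ 0.3600
After 'flag': P(plant 1) = 0.85·0.3600 / (0.85·0.3600 + 0.6·0.6400) ≈ 0.4435

0.443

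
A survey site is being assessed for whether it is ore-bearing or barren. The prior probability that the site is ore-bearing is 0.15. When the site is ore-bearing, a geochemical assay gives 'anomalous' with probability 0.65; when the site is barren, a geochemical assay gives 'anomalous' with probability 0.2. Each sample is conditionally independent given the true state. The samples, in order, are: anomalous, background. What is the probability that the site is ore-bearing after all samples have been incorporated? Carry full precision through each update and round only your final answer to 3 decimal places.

0.201

After 'anomalous': P(ore) = 0.65·0.1500 / (0.65·0.1500 + 0.2·0.8500) ≈ 0.3645
After 'background': P(ore) = 0.35·0.3645 / (0.35·0.3645 + 0.8·0.6355) ≈ 0.2006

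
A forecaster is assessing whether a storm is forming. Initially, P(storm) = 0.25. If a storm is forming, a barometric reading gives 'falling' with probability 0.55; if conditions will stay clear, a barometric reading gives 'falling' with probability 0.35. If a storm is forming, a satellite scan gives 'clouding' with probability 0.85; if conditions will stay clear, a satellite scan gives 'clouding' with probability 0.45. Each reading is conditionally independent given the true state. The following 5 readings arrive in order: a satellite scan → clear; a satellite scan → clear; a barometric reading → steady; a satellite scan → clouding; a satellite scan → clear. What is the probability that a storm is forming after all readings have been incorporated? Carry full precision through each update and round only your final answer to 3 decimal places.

0.009

After a satellite scan='clear': P(storm) = 0.15·0.2500 / (0.15·0.2500 + 0.55·0.7500) ≈ 0.0833
After a satellite scan='clear': P(storm) = 0.15·0.0833 / (0.15·0.0833 + 0.55·0.9167) ≈ 0.0242
After a barometric reading='steady': P(storm) = 0.45·0.0242 / (0.45·0.0242 + 0.65·0.9758) ≈ 0.0169
After a satellite scan='clouding': P(storm) = 0.85·0.0169 / (0.85·0.0169 + 0.45·0.9831) ≈ 0.0314
After a satellite scan='clear': P(storm) = 0.15·0.0314 / (0.15·0.0314 + 0.55·0.9686) ≈ 0.0088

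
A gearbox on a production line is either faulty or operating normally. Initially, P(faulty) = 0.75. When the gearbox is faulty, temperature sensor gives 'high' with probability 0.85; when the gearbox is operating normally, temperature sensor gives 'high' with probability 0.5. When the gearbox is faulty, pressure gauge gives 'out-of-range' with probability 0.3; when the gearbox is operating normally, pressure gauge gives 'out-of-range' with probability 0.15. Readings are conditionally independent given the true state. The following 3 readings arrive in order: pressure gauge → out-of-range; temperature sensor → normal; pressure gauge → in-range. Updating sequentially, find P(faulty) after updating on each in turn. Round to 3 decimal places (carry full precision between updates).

0.597

After pressure gauge='out-of-range': P(faulty) = 0.3·0.7500 / (0.3·0.7500 + 0.15·0.2500) ≈ 0.8571
After temperature sensor='normal': P(faulty) = 0.15·0.8571 / (0.15·0.8571 + 0.5·0.1429) ≈ 0.6429
After pressure gauge='in-range': P(faulty) = 0.7·0.6429 / (0.7·0.6429 + 0.85·0.3571) ≈ 0.5972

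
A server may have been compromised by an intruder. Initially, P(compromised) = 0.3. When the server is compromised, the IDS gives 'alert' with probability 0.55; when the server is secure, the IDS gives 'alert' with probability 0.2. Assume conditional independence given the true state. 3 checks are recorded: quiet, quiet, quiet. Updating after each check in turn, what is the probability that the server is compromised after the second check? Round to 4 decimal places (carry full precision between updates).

After 'quiet': P(compromised) = 0.45·0.3000 / (0.45·0.3000 + 0.8·0.7000) ≈ 0.1942
After 'quiet': P(compromised) = 0.45·0.1942 / (0.45·0.1942 + 0.8·0.8058) ≈ 0.1194

0.1194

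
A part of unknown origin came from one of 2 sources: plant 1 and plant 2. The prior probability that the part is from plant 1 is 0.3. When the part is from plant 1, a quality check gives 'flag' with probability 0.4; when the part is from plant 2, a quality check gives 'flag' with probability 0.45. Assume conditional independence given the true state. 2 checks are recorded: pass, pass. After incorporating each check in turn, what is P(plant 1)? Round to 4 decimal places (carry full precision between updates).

0.3378

After 'pass': P(plant 1) = 0.6·0.3000 / (0.6·0.3000 + 0.55·0.7000) ≈ 0.3186
After 'pass': P(plant 1) = 0.6·0.3186 / (0.6·0.3186 + 0.55·0.6814) ≈ 0.3378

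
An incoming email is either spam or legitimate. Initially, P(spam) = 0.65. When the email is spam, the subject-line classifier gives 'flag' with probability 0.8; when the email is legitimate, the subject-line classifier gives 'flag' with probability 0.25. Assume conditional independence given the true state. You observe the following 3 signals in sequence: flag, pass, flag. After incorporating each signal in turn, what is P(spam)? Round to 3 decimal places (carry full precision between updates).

Each posterior becomes the prior for the next update.
After 'flag': P(spam) = 0.8·0.6500 / (0.8·0.6500 + 0.25·0.3500) ≈ 0.8560
After 'pass': P(spam) = 0.2·0.8560 / (0.2·0.8560 + 0.75·0.1440) ≈ 0.6131
After 'flag': P(spam) = 0.8·0.6131 / (0.8·0.6131 + 0.25·0.3869) ≈ 0.8353

0.835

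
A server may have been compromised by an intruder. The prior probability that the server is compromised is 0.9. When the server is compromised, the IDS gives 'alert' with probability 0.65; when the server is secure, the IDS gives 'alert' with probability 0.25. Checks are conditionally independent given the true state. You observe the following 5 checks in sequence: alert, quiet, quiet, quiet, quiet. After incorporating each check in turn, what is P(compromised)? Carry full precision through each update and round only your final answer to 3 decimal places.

After 'alert': P(compromised) = 0.65·0.9000 / (0.65·0.9000 + 0.25·0.1000) ≈ 0.9590
After 'quiet': P(compromised) = 0.35·0.9590 / (0.35·0.9590 + 0.75·0.0410) ≈ 0.9161
After 'quiet': P(compromised) = 0.35·0.9161 / (0.35·0.9161 + 0.75·0.0839) ≈ 0.8360
After 'quiet': P(compromised) = 0.35·0.8360 / (0.35·0.8360 + 0.75·0.1640) ≈ 0.7040
After 'quiet': P(compromised) = 0.35·0.7040 / (0.35·0.7040 + 0.75·0.2960) ≈ 0.5260

0.526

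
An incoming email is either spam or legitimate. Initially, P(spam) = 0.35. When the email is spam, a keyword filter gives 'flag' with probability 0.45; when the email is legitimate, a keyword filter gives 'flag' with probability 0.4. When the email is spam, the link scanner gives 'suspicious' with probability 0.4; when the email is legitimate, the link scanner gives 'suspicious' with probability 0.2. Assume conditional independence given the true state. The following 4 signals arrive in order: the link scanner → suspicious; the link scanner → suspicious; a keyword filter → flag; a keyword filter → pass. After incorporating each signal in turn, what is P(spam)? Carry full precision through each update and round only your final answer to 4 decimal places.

0.6896

After the link scanner='suspicious': P(spam) = 0.4·0.3500 / (0.4·0.3500 + 0.2·0.6500) ≈ 0.5185
After the link scanner='suspicious': P(spam) = 0.4·0.5185 / (0.4·0.5185 + 0.2·0.4815) ≈ 0.6829
After a keyword filter='flag': P(spam) = 0.45·0.6829 / (0.45·0.6829 + 0.4·0.3171) ≈ 0.7079
After a keyword filter='pass': P(spam) = 0.55·0.7079 / (0.55·0.7079 + 0.6·0.2921) ≈ 0.6896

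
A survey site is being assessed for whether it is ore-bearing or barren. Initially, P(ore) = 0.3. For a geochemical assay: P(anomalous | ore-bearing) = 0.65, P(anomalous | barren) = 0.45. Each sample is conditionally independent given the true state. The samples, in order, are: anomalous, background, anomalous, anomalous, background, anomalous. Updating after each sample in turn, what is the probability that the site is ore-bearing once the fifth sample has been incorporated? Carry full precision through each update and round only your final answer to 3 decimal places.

0.343

After 'anomalous': P(ore) = 0.65·0.3000 / (0.65·0.3000 + 0.45·0.7000) ≈ 0.3824
After 'background': P(ore) = 0.35·0.3824 / (0.35·0.3824 + 0.55·0.6176) ≈ 0.2826
After 'anomalous': P(ore) = 0.65·0.2826 / (0.65·0.2826 + 0.45·0.7174) ≈ 0.3627
After 'anomalous': P(ore) = 0.65·0.3627 / (0.65·0.3627 + 0.45·0.6373) ≈ 0.4511
After 'background': P(ore) = 0.35·0.4511 / (0.35·0.4511 + 0.55·0.5489) ≈ 0.3434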